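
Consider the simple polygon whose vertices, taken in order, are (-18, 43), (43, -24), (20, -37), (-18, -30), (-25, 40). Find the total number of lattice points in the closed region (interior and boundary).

2816

By the shoelace formula, twice the signed area is |[(-18)·(-24) − 43·43] + [43·(-37) − 20·(-24)] + [20·(-30) − (-18)·(-37)] + [(-18)·40 − (-25)·(-30)] + [(-25)·43 − (-18)·40]| = 5619, so the area is 5619/2.
Summing gcd(|Δx|,|Δy|) over the edges gives the boundary count: gcd(61,67) + gcd(23,13) + gcd(38,7) + gcd(7,70) + gcd(7,3) = 1+1+1+7+1 = 11.
Pick's theorem gives I = A − B/2 + 1 = 5619/2 − 11/2 + 1 = 2805, so the closed region contains I + B = 2805 + 11 = 2816 lattice points.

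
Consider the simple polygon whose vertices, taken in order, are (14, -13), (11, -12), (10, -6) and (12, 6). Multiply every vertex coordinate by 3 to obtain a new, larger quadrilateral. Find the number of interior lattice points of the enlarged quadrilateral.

Using the shoelace formula, 2A = |(14·(-12) − 11·(-13)) + (11·(-6) − 10·(-12)) + (10·6 − 12·(-6)) + (12·(-13) − 14·6)| = 79, so the area is 39.5.
Along each edge there are gcd(|Δx|,|Δy|)+1 lattice points, so counting each shared vertex once the boundary has gcd(3,1) + gcd(1,6) + gcd(2,12) + gcd(2,19) = 1+1+2+1 = 5.
Scaling by 3 multiplies the area by 3² = 9 (so the new area is 355.5) and multiplies the boundary lattice-point count by 3, giving 15.
By Pick's theorem, the interior count of the dilated polygon is 355.5 − 15/2 + 1 = 349.

349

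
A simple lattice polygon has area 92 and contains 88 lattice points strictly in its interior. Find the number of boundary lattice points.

10

Pick's theorem gives A = I + B/2 − 1, so B = 2(A − I + 1) = 2(92 − 88 + 1) = 10.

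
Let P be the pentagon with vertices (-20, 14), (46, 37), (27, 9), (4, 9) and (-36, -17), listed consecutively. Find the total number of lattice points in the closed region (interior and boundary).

1190

The shoelace formula gives twice the area as |[(-20)·37 − 46·14] + [46·9 − 27·37] + [27·9 − 4·9] + [4·(-17) − (-36)·9] + [(-36)·14 − (-20)·(-17)]| = 2350, so the area is 1175.
Summing gcd(|Δx|,|Δy|) over the edges gives the boundary count: gcd(66,23) + gcd(19,28) + gcd(23,0) + gcd(40,26) + gcd(16,31) = 1+1+23+2+1 = 28.
Pick's theorem gives I = A − B/2 + 1 = 1175 − 28/2 + 1 = 1162, so the closed region contains I + B = 1162 + 28 = 1190 lattice points.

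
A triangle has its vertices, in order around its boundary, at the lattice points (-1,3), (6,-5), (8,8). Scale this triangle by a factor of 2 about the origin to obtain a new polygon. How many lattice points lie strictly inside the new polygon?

By the shoelace formula, twice the signed area is |((-1)·(-5) − 6·3) + (6·8 − 8·(-5)) + (8·3 − (-1)·8)| = 107, so the area is 107/2.
Summing gcd(|Δx|,|Δy|) over the edges gives the boundary count: gcd(7,8) + gcd(2,13) + gcd(9,5) = 1+1+1 = 3.
Scaling by 2 multiplies the area by 2² = 4 (so the new area is 214) and multiplies the boundary lattice-point count by 2, giving 6.
By Pick's theorem, the interior count of the dilated polygon is 214 − 6/2 + 1 = 212.

212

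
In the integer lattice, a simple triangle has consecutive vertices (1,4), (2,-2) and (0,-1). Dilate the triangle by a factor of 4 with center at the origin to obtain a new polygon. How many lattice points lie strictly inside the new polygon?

By the shoelace formula, twice the signed area is |[1·(-2) − 2·4] + [2·(-1) − 0·(-2)] + [0·4 − 1·(-1)]| = 11, so the area is 11/2.
The number of boundary lattice points is Σ gcd(|Δx|,|Δy|) = gcd(1,6) + gcd(2,1) + gcd(1,5) = 1+1+1 = 3.
Scaling by 4 multiplies the area by 4² = 16 (so the new area is 88) and multiplies the boundary lattice-point count by 4, giving 12.
By Pick's theorem, the interior count of the dilated polygon is 88 − 12/2 + 1 = 83.

83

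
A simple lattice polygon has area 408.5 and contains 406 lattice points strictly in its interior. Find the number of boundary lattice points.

Pick's theorem gives A = I + B/2 − 1, so B = 2(A − I + 1) = 2(408.5 − 406 + 1) = 7.

7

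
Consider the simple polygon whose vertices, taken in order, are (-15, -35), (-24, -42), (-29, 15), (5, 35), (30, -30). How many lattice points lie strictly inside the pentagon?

Using the shoelace formula, 2A = |[(-15)·(-42) − (-24)·(-35)] + [(-24)·15 − (-29)·(-42)] + [(-29)·35 − 5·15] + [5·(-30) − 30·35] + [30·(-35) − (-15)·(-30)]| = 5578, so the area is 2789.
Summing gcd(|Δx|,|Δy|) over the edges gives the boundary count: gcd(9,7) + gcd(5,57) + gcd(34,20) + gcd(25,65) + gcd(45,5) = 1+1+2+5+5 = 14.
Pick's theorem gives I = A − B/2 + 1 = 2789 − 14/2 + 1 = 2783.

2783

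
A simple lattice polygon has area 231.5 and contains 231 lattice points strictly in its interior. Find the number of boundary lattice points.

Pick's theorem gives A = I + B/2 − 1, so B = 2(A − I + 1) = 2(231.5 − 231 + 1) = 3.

3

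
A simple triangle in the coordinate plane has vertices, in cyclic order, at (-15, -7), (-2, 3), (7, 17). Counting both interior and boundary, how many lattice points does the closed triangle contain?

49

By the shoelace formula, twice the signed area is |[(-15)·3 − (-2)·(-7)] + [(-2)·17 − 7·3] + [7·(-7) − (-15)·17]| = 92, so the area is 46.
Along each edge there are gcd(|Δx|,|Δy|)+1 lattice points, so counting each shared vertex once the boundary has gcd(13,10) + gcd(9,14) + gcd(22,24) = 1+1+2 = 4.
Pick's theorem gives I = A − B/2 + 1 = 46 − 4/2 + 1 = 45, so the closed region contains I + B = 45 + 4 = 49 lattice points.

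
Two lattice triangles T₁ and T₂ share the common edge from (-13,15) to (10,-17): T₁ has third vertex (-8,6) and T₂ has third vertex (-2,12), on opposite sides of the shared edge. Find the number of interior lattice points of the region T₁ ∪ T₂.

164

The union is the simple quadrilateral with vertices (-13,15), (-8,6), (10,-17), (-2,12) in order.
By the shoelace formula, twice the signed area is |((-13)·6 − (-8)·15) + ((-8)·(-17) − 10·6) + (10·12 − (-2)·(-17)) + ((-2)·15 − (-13)·12)| = 330, so the area is 165.
Along each edge there are gcd(|Δx|,|Δy|)+1 lattice points, so counting each shared vertex once the boundary has gcd(5,9) + gcd(18,23) + gcd(12,29) + gcd(11,3) = 1+1+1+1 = 4.
By Pick's theorem I = A − B/2 + 1 = 165 − 4/2 + 1 = 164.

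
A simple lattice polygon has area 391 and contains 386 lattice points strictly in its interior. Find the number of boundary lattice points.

Pick's theorem gives A = I + B/2 − 1, so B = 2(A − I + 1) = 2(391 − 386 + 1) = 12.

12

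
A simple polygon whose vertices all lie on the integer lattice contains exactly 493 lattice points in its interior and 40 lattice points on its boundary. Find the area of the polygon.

Pick's theorem states A = I + B/2 − 1, so A = 493 + 40/2 − 1 = 512.

512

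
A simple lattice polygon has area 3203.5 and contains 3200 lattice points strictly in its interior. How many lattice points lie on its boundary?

Pick's theorem gives A = I + B/2 − 1, so B = 2(A − I + 1) = 2(3203.5 − 3200 + 1) = 9.

9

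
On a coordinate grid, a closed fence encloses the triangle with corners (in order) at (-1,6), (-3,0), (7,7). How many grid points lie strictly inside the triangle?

22

Using the shoelace formula, 2A = |((-1)·0 − (-3)·6) + ((-3)·7 − 7·0) + (7·6 − (-1)·7)| = 46, so the area is 23.
The number of boundary lattice points is Σ gcd(|Δx|,|Δy|) = gcd(2,6) + gcd(10,7) + gcd(8,1) = 2+1+1 = 4.
By Pick's theorem A = I + B/2 − 1, so I = 23 − 4/2 + 1 = 22.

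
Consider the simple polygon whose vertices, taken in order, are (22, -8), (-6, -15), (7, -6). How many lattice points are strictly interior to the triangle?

77

Using the shoelace formula, 2A = |[22·(-15) − (-6)·(-8)] + [(-6)·(-6) − 7·(-15)] + [7·(-8) − 22·(-6)]| = 161, so the area is 80.5.
Summing gcd(|Δx|,|Δy|) over the edges gives the boundary count: gcd(28,7) + gcd(13,9) + gcd(15,2) = 7+1+1 = 9.
Pick's theorem gives I = A − B/2 + 1 = 80.5 − 9/2 + 1 = 77.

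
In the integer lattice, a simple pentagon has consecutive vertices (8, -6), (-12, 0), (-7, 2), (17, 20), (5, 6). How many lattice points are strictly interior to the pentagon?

By the shoelace formula, twice the signed area is |(8·0 − (-12)·(-6)) + ((-12)·2 − (-7)·0) + ((-7)·20 − 17·2) + (17·6 − 5·20) + (5·(-6) − 8·6)| = 346, so the area is 173.
Summing gcd(|Δx|,|Δy|) over the edges gives the boundary count: gcd(20,6) + gcd(5,2) + gcd(24,18) + gcd(12,14) + gcd(3,12) = 2+1+6+2+3 = 14.
Pick's theorem gives I = A − B/2 + 1 = 173 − 14/2 + 1 = 167.

167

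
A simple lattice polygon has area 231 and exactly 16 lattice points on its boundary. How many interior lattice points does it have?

Pick's theorem A = I + B/2 − 1 rearranges to I = A − B/2 + 1 = 231 − 16/2 + 1 = 224.

224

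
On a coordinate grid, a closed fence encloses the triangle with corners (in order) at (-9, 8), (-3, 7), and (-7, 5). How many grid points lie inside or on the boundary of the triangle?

By the shoelace formula, twice the signed area is |((-9)·7 − (-3)·8) + ((-3)·5 − (-7)·7) + ((-7)·8 − (-9)·5)| = 16, so the area is 8.
Summing gcd(|Δx|,|Δy|) over the edges gives the boundary count: gcd(6,1) + gcd(4,2) + gcd(2,3) = 1+2+1 = 4.
Pick's theorem gives I = A − B/2 + 1 = 8 − 4/2 + 1 = 7, so the closed region contains I + B = 7 + 4 = 11 lattice points.

11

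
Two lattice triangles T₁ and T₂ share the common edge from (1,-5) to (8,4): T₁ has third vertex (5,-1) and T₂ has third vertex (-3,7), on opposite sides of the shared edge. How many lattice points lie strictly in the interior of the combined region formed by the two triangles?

60

The union is the simple quadrilateral with vertices (1,-5), (5,-1), (8,4), (-3,7) in order.
By the shoelace formula, twice the signed area is |(1·(-1) − 5·(-5)) + (5·4 − 8·(-1)) + (8·7 − (-3)·4) + ((-3)·(-5) − 1·7)| = 128, so the area is 64.
The number of boundary lattice points is Σ gcd(|Δx|,|Δy|) = gcd(4,4) + gcd(3,5) + gcd(11,3) + gcd(4,12) = 4+1+1+4 = 10.
By Pick's theorem I = A − B/2 + 1 = 64 − 10/2 + 1 = 60.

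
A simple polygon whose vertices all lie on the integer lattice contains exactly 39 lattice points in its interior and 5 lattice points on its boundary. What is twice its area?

Pick's theorem states A = I + B/2 − 1, so A = 39 + 5/2 − 1 = 81/2.
Hence 2A = 81.

81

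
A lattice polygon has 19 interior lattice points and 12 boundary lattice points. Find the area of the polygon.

Pick's theorem states A = I + B/2 − 1, so A = 19 + 12/2 − 1 = 24.

24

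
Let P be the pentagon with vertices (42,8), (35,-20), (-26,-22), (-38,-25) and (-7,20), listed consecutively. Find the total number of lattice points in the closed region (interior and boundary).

2221

The shoelace formula gives twice the area as |[42·(-20) − 35·8] + [35·(-22) − (-26)·(-20)] + [(-26)·(-25) − (-38)·(-22)] + [(-38)·20 − (-7)·(-25)] + [(-7)·8 − 42·20]| = 4427, so the area is 4427/2.
Along each edge there are gcd(|Δx|,|Δy|)+1 lattice points, so counting each shared vertex once the boundary has gcd(7,28) + gcd(61,2) + gcd(12,3) + gcd(31,45) + gcd(49,12) = 7+1+3+1+1 = 13.
Pick's theorem gives I = A − B/2 + 1 = 4427/2 − 13/2 + 1 = 2208, so the closed region contains I + B = 2208 + 13 = 2221 lattice points.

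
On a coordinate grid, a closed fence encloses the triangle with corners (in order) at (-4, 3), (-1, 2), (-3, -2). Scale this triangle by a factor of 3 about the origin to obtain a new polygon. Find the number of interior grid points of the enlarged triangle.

By the shoelace formula, twice the signed area is |[(-4)·2 − (-1)·3] + [(-1)·(-2) − (-3)·2] + [(-3)·3 − (-4)·(-2)]| = 14, so the area is 7.
Along each edge there are gcd(|Δx|,|Δy|)+1 lattice points, so counting each shared vertex once the boundary has gcd(3,1) + gcd(2,4) + gcd(1,5) = 1+2+1 = 4.
Scaling by 3 multiplies the area by 3² = 9 (so the new area is 63) and multiplies the boundary lattice-point count by 3, giving 12.
By Pick's theorem, the interior count of the dilated polygon is 63 − 12/2 + 1 = 58.

58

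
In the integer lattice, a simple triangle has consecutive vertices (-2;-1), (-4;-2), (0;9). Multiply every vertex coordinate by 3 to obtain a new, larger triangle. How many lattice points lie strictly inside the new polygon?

76

By the shoelace formula, twice the signed area is |((-2)·(-2) − (-4)·(-1)) + ((-4)·9 − 0·(-2)) + (0·(-1) − (-2)·9)| = 18, so the area is 9.
The number of boundary lattice points is Σ gcd(|Δx|,|Δy|) = gcd(2,1) + gcd(4,11) + gcd(2,10) = 1+1+2 = 4.
Scaling by 3 multiplies the area by 3² = 9 (so the new area is 81) and multiplies the boundary lattice-point count by 3, giving 12.
By Pick's theorem, the interior count of the dilated polygon is 81 − 12/2 + 1 = 76.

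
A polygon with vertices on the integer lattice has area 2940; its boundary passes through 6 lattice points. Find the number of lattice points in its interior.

From Pick's theorem, I = A − B/2 + 1 = 2940 − 6/2 + 1 = 2938.

2938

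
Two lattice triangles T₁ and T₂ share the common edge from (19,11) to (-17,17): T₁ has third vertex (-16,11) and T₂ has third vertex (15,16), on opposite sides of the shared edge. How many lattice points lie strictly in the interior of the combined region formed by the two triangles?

The union is the simple quadrilateral with vertices (19,11), (-16,11), (-17,17), (15,16) in order.
The shoelace formula gives twice the area as |[19·11 − (-16)·11] + [(-16)·17 − (-17)·11] + [(-17)·16 − 15·17] + [15·11 − 19·16]| = 366, so the area is 183.
Summing gcd(|Δx|,|Δy|) over the edges gives the boundary count: gcd(35,0) + gcd(1,6) + gcd(32,1) + gcd(4,5) = 35+1+1+1 = 38.
By Pick's theorem I = A − B/2 + 1 = 183 − 38/2 + 1 = 165.

165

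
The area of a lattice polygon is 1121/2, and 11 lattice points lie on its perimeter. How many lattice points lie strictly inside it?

From Pick's theorem, I = A − B/2 + 1 = 1121/2 − 11/2 + 1 = 556.

556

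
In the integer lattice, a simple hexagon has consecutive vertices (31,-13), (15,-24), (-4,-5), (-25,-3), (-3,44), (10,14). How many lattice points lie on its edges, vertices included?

26

Summing gcd(|Δx|,|Δy|) over the edges gives the boundary count: gcd(16,11) + gcd(19,19) + gcd(21,2) + gcd(22,47) + gcd(13,30) + gcd(21,27) = 1+19+1+1+1+3 = 26.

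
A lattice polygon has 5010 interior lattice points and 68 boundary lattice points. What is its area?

By Pick's theorem, A = I + B/2 − 1 = 5010 + 68/2 − 1 = 5043.

5043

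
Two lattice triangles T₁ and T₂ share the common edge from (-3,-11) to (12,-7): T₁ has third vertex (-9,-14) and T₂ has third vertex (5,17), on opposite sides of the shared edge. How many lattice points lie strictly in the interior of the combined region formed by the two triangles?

198

The union is the simple quadrilateral with vertices (-3,-11), (-9,-14), (12,-7), (5,17) in order.
By the shoelace formula, twice the signed area is |((-3)·(-14) − (-9)·(-11)) + ((-9)·(-7) − 12·(-14)) + (12·17 − 5·(-7)) + (5·(-11) − (-3)·17)| = 409, so the area is 409/2.
The number of boundary lattice points is Σ gcd(|Δx|,|Δy|) = gcd(6,3) + gcd(21,7) + gcd(7,24) + gcd(8,28) = 3+7+1+4 = 15.
By Pick's theorem I = A − B/2 + 1 = 409/2 − 15/2 + 1 = 198.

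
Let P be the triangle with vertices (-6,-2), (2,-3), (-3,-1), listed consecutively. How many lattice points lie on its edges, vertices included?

3

Summing gcd(|Δx|,|Δy|) over the edges gives the boundary count: gcd(8,1) + gcd(5,2) + gcd(3,1) = 1+1+1 = 3.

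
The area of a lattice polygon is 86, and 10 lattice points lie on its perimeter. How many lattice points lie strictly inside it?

From Pick's theorem, I = A − B/2 + 1 = 86 − 10/2 + 1 = 82.

82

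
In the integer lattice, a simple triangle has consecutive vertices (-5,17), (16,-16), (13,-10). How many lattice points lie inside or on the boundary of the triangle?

The shoelace formula gives twice the area as |((-5)·(-16) − 16·17) + (16·(-10) − 13·(-16)) + (13·17 − (-5)·(-10))| = 27, so the area is 27/2.
The number of boundary lattice points is Σ gcd(|Δx|,|Δy|) = gcd(21,33) + gcd(3,6) + gcd(18,27) = 3+3+9 = 15.
Pick's theorem gives I = A − B/2 + 1 = 27/2 − 15/2 + 1 = 7, so the closed region contains I + B = 7 + 15 = 22 lattice points.

22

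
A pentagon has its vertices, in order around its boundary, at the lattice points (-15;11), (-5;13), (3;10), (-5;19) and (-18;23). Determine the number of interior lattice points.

Using the shoelace formula, 2A = |[(-15)·13 − (-5)·11] + [(-5)·10 − 3·13] + [3·19 − (-5)·10] + [(-5)·23 − (-18)·19] + [(-18)·11 − (-15)·23]| = 252, so the area is 126.
The number of boundary lattice points is Σ gcd(|Δx|,|Δy|) = gcd(10,2) + gcd(8,3) + gcd(8,9) + gcd(13,4) + gcd(3,12) = 2+1+1+1+3 = 8.
By Pick's theorem A = I + B/2 − 1, so I = 126 − 8/2 + 1 = 123.

123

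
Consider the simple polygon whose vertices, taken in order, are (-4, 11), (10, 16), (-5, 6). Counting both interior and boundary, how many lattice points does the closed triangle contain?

The shoelace formula gives twice the area as |[(-4)·16 − 10·11] + [10·6 − (-5)·16] + [(-5)·11 − (-4)·6]| = 65, so the area is 65/2.
Along each edge there are gcd(|Δx|,|Δy|)+1 lattice points, so counting each shared vertex once the boundary has gcd(14,5) + gcd(15,10) + gcd(1,5) = 1+5+1 = 7.
Pick's theorem gives I = A − B/2 + 1 = 65/2 − 7/2 + 1 = 30, so the closed region contains I + B = 30 + 7 = 37 lattice points.

37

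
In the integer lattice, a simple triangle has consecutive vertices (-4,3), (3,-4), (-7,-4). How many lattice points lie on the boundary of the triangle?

18

Summing gcd(|Δx|,|Δy|) over the edges gives the boundary count: gcd(7,7) + gcd(10,0) + gcd(3,7) = 7+10+1 = 18.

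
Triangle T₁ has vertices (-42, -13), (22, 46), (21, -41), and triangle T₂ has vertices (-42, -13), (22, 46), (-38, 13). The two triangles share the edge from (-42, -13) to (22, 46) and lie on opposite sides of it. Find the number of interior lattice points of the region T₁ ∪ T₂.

3463

The union is the simple quadrilateral with vertices (-42, -13), (21, -41), (22, 46), (-38, 13) in order.
Using the shoelace formula, 2A = |((-42)·(-41) − 21·(-13)) + (21·46 − 22·(-41)) + (22·13 − (-38)·46) + ((-38)·(-13) − (-42)·13)| = 6937, so the area is 3468.5.
Along each edge there are gcd(|Δx|,|Δy|)+1 lattice points, so counting each shared vertex once the boundary has gcd(63,28) + gcd(1,87) + gcd(60,33) + gcd(4,26) = 7+1+3+2 = 13.
By Pick's theorem I = A − B/2 + 1 = 3468.5 − 13/2 + 1 = 3463.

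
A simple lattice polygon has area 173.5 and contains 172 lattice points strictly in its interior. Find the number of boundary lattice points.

5

Pick's theorem gives A = I + B/2 − 1, so B = 2(A − I + 1) = 2(173.5 − 172 + 1) = 5.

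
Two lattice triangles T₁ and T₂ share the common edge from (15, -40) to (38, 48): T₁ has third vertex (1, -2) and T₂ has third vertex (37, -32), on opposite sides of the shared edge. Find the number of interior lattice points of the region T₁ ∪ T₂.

1927

The union is the simple quadrilateral with vertices (15, -40), (1, -2), (38, 48), (37, -32) in order.
The shoelace formula gives twice the area as |(15·(-2) − 1·(-40)) + (1·48 − 38·(-2)) + (38·(-32) − 37·48) + (37·(-40) − 15·(-32))| = 3858, so the area is 1929.
Along each edge there are gcd(|Δx|,|Δy|)+1 lattice points, so counting each shared vertex once the boundary has gcd(14,38) + gcd(37,50) + gcd(1,80) + gcd(22,8) = 2+1+1+2 = 6.
By Pick's theorem I = A − B/2 + 1 = 1929 − 6/2 + 1 = 1927.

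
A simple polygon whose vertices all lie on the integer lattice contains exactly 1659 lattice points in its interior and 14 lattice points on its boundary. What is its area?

By Pick's theorem, A = I + B/2 − 1 = 1659 + 14/2 − 1 = 1665.

1665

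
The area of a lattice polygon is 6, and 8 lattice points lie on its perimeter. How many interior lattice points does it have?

Pick's theorem A = I + B/2 − 1 rearranges to I = A − B/2 + 1 = 6 − 8/2 + 1 = 3.

3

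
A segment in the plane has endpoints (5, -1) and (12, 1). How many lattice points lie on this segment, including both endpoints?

The number of lattice points on a segment between lattice points is gcd(|Δx|,|Δy|) + 1 = gcd(7,2) + 1 = 1 + 1 = 2.

2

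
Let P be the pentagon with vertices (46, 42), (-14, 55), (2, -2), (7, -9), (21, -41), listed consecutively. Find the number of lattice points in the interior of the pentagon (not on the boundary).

Using the shoelace formula, 2A = |(46·55 − (-14)·42) + ((-14)·(-2) − 2·55) + (2·(-9) − 7·(-2)) + (7·(-41) − 21·(-9)) + (21·42 − 46·(-41))| = 5702, so the area is 2851.
Summing gcd(|Δx|,|Δy|) over the edges gives the boundary count: gcd(60,13) + gcd(16,57) + gcd(5,7) + gcd(14,32) + gcd(25,83) = 1+1+1+2+1 = 6.
Pick's theorem gives I = A − B/2 + 1 = 2851 − 6/2 + 1 = 2849.

2849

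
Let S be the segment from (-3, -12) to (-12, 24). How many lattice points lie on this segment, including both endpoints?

10

The number of lattice points on a segment between lattice points is gcd(|Δx|,|Δy|) + 1 = gcd(9,36) + 1 = 9 + 1 = 10.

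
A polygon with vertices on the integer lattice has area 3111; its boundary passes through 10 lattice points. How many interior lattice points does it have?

3107

From Pick's theorem, I = A − B/2 + 1 = 3111 − 10/2 + 1 = 3107.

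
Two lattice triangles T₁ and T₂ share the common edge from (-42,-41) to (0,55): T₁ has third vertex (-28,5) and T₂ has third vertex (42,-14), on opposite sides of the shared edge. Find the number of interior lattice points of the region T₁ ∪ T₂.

The union is the simple quadrilateral with vertices (-42,-41), (-28,5), (0,55), (42,-14) in order.
By the shoelace formula, twice the signed area is |((-42)·5 − (-28)·(-41)) + ((-28)·55 − 0·5) + (0·(-14) − 42·55) + (42·(-41) − (-42)·(-14))| = 7518, so the area is 3759.
The number of boundary lattice points is Σ gcd(|Δx|,|Δy|) = gcd(14,46) + gcd(28,50) + gcd(42,69) + gcd(84,27) = 2+2+3+3 = 10.
By Pick's theorem I = A − B/2 + 1 = 3759 − 10/2 + 1 = 3755.

3755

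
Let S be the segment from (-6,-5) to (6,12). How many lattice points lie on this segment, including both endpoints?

2

The number of lattice points on a segment between lattice points is gcd(|Δx|,|Δy|) + 1 = gcd(12,17) + 1 = 1 + 1 = 2.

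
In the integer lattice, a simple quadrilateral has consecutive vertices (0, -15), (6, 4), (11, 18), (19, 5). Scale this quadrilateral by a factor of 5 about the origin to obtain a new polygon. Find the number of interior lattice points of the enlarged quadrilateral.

The shoelace formula gives twice the area as |[0·4 − 6·(-15)] + [6·18 − 11·4] + [11·5 − 19·18] + [19·(-15) − 0·5]| = 418, so the area is 209.
The number of boundary lattice points is Σ gcd(|Δx|,|Δy|) = gcd(6,19) + gcd(5,14) + gcd(8,13) + gcd(19,20) = 1+1+1+1 = 4.
Scaling by 5 multiplies the area by 5² = 25 (so the new area is 5225) and multiplies the boundary lattice-point count by 5, giving 20.
By Pick's theorem, the interior count of the dilated polygon is 5225 − 20/2 + 1 = 5216.

5216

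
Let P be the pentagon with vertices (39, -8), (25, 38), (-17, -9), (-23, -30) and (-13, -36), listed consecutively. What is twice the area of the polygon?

Using the shoelace formula, 2A = |(39·38 − 25·(-8)) + (25·(-9) − (-17)·38) + ((-17)·(-30) − (-23)·(-9)) + ((-23)·(-36) − (-13)·(-30)) + ((-13)·(-8) − 39·(-36))| = 4352, so the area is 2176.

4352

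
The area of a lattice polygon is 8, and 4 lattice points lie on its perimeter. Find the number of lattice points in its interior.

Pick's theorem A = I + B/2 − 1 rearranges to I = A − B/2 + 1 = 8 − 4/2 + 1 = 7.

7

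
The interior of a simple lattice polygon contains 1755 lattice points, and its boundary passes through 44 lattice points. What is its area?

By Pick's theorem, A = I + B/2 − 1 = 1755 + 44/2 − 1 = 1776.

1776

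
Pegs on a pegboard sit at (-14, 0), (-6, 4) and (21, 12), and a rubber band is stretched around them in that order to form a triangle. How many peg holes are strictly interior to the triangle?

By the shoelace formula, twice the signed area is |((-14)·4 − (-6)·0) + ((-6)·12 − 21·4) + (21·0 − (-14)·12)| = 44, so the area is 22.
Summing gcd(|Δx|,|Δy|) over the edges gives the boundary count: gcd(8,4) + gcd(27,8) + gcd(35,12) = 4+1+1 = 6.
Pick's theorem gives I = A − B/2 + 1 = 22 − 6/2 + 1 = 20.

20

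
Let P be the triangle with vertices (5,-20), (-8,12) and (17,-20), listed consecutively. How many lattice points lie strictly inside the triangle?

186

By the shoelace formula, twice the signed area is |[5·12 − (-8)·(-20)] + [(-8)·(-20) − 17·12] + [17·(-20) − 5·(-20)]| = 384, so the area is 192.
Summing gcd(|Δx|,|Δy|) over the edges gives the boundary count: gcd(13,32) + gcd(25,32) + gcd(12,0) = 1+1+12 = 14.
Pick's theorem gives I = A − B/2 + 1 = 192 − 14/2 + 1 = 186.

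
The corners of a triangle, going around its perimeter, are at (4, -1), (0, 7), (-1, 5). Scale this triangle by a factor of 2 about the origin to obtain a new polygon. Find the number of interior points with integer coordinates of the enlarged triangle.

27

The shoelace formula gives twice the area as |[4·7 − 0·(-1)] + [0·5 − (-1)·7] + [(-1)·(-1) − 4·5]| = 16, so the area is 8.
Along each edge there are gcd(|Δx|,|Δy|)+1 lattice points, so counting each shared vertex once the boundary has gcd(4,8) + gcd(1,2) + gcd(5,6) = 4+1+1 = 6.
Scaling by 2 multiplies the area by 2² = 4 (so the new area is 32) and multiplies the boundary lattice-point count by 2, giving 12.
By Pick's theorem, the interior count of the dilated polygon is 32 − 12/2 + 1 = 27.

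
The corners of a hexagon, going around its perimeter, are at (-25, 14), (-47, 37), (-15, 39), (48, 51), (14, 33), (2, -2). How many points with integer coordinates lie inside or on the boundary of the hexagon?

Using the shoelace formula, 2A = |[(-25)·37 − (-47)·14] + [(-47)·39 − (-15)·37] + [(-15)·51 − 48·39] + [48·33 − 14·51] + [14·(-2) − 2·33] + [2·14 − (-25)·(-2)]| = 3428, so the area is 1714.
Along each edge there are gcd(|Δx|,|Δy|)+1 lattice points, so counting each shared vertex once the boundary has gcd(22,23) + gcd(32,2) + gcd(63,12) + gcd(34,18) + gcd(12,35) + gcd(27,16) = 1+2+3+2+1+1 = 10.
Pick's theorem gives I = A − B/2 + 1 = 1714 − 10/2 + 1 = 1710, so the closed region contains I + B = 1710 + 10 = 1720 lattice points.

1720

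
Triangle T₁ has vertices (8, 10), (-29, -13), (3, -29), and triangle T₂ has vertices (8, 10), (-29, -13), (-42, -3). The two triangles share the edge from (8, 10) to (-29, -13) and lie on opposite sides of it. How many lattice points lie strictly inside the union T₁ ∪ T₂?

The union is the simple quadrilateral with vertices (8, 10), (3, -29), (-29, -13), (-42, -3) in order.
Using the shoelace formula, 2A = |(8·(-29) − 3·10) + (3·(-13) − (-29)·(-29)) + ((-29)·(-3) − (-42)·(-13)) + ((-42)·10 − 8·(-3))| = 1997, so the area is 1997/2.
The number of boundary lattice points is Σ gcd(|Δx|,|Δy|) = gcd(5,39) + gcd(32,16) + gcd(13,10) + gcd(50,13) = 1+16+1+1 = 19.
By Pick's theorem I = A − B/2 + 1 = 1997/2 − 19/2 + 1 = 990.

990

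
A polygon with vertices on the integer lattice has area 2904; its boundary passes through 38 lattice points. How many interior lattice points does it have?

2886

From Pick's theorem, I = A − B/2 + 1 = 2904 − 38/2 + 1 = 2886.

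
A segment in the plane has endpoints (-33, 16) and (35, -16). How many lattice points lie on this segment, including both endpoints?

The number of lattice points on a segment between lattice points is gcd(|Δx|,|Δy|) + 1 = gcd(68,32) + 1 = 4 + 1 = 5.

5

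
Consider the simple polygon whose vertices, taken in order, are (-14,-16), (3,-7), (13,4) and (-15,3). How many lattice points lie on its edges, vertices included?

4

Along each edge there are gcd(|Δx|,|Δy|)+1 lattice points, so counting each shared vertex once the boundary has gcd(17,9) + gcd(10,11) + gcd(28,1) + gcd(1,19) = 1+1+1+1 = 4.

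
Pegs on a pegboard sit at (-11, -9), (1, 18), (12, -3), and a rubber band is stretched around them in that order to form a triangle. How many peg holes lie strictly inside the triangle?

By the shoelace formula, twice the signed area is |((-11)·18 − 1·(-9)) + (1·(-3) − 12·18) + (12·(-9) − (-11)·(-3))| = 549, so the area is 274.5.
Summing gcd(|Δx|,|Δy|) over the edges gives the boundary count: gcd(12,27) + gcd(11,21) + gcd(23,6) = 3+1+1 = 5.
Pick's theorem gives I = A − B/2 + 1 = 274.5 − 5/2 + 1 = 273.

273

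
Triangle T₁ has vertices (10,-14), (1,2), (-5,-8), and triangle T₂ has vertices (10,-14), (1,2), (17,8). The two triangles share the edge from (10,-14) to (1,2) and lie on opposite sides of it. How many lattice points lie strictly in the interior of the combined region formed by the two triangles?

245

The union is the simple quadrilateral with vertices (10,-14), (-5,-8), (1,2), (17,8) in order.
Using the shoelace formula, 2A = |(10·(-8) − (-5)·(-14)) + ((-5)·2 − 1·(-8)) + (1·8 − 17·2) + (17·(-14) − 10·8)| = 496, so the area is 248.
The number of boundary lattice points is Σ gcd(|Δx|,|Δy|) = gcd(15,6) + gcd(6,10) + gcd(16,6) + gcd(7,22) = 3+2+2+1 = 8.
By Pick's theorem I = A − B/2 + 1 = 248 − 8/2 + 1 = 245.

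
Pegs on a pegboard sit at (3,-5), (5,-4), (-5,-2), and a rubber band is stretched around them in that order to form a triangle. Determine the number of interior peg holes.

6

The shoelace formula gives twice the area as |[3·(-4) − 5·(-5)] + [5·(-2) − (-5)·(-4)] + [(-5)·(-5) − 3·(-2)]| = 14, so the area is 7.
Summing gcd(|Δx|,|Δy|) over the edges gives the boundary count: gcd(2,1) + gcd(10,2) + gcd(8,3) = 1+2+1 = 4.
By Pick's theorem A = I + B/2 − 1, so I = 7 − 4/2 + 1 = 6.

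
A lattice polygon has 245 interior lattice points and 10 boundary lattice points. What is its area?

Pick's theorem states A = I + B/2 − 1, so A = 245 + 10/2 − 1 = 249.

249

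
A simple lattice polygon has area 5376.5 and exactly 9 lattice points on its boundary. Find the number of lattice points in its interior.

Pick's theorem A = I + B/2 − 1 rearranges to I = A − B/2 + 1 = 5376.5 − 9/2 + 1 = 5373.

5373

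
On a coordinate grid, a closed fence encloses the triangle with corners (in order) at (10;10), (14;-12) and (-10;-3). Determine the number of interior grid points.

244

Using the shoelace formula, 2A = |(10·(-12) − 14·10) + (14·(-3) − (-10)·(-12)) + ((-10)·10 − 10·(-3))| = 492, so the area is 246.
Along each edge there are gcd(|Δx|,|Δy|)+1 lattice points, so counting each shared vertex once the boundary has gcd(4,22) + gcd(24,9) + gcd(20,13) = 2+3+1 = 6.
By Pick's theorem A = I + B/2 − 1, so I = 246 − 6/2 + 1 = 244.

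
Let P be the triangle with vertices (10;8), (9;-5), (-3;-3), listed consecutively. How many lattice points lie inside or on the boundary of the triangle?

The shoelace formula gives twice the area as |[10·(-5) − 9·8] + [9·(-3) − (-3)·(-5)] + [(-3)·8 − 10·(-3)]| = 158, so the area is 79.
The number of boundary lattice points is Σ gcd(|Δx|,|Δy|) = gcd(1,13) + gcd(12,2) + gcd(13,11) = 1+2+1 = 4.
Pick's theorem gives I = A − B/2 + 1 = 79 − 4/2 + 1 = 78, so the closed region contains I + B = 78 + 4 = 82 lattice points.

82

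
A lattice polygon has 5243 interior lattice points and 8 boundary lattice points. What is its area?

By Pick's theorem, A = I + B/2 − 1 = 5243 + 8/2 − 1 = 5246.

5246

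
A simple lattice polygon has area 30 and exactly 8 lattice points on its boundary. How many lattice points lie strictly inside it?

27

From Pick's theorem, I = A − B/2 + 1 = 30 − 8/2 + 1 = 27.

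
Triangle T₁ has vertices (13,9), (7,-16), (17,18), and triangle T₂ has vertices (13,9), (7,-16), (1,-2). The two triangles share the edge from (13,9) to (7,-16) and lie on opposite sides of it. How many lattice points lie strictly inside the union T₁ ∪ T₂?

The union is the simple quadrilateral with vertices (13,9), (17,18), (7,-16), (1,-2) in order.
Using the shoelace formula, 2A = |(13·18 − 17·9) + (17·(-16) − 7·18) + (7·(-2) − 1·(-16)) + (1·9 − 13·(-2))| = 280, so the area is 140.
The number of boundary lattice points is Σ gcd(|Δx|,|Δy|) = gcd(4,9) + gcd(10,34) + gcd(6,14) + gcd(12,11) = 1+2+2+1 = 6.
By Pick's theorem I = A − B/2 + 1 = 140 − 6/2 + 1 = 138.

138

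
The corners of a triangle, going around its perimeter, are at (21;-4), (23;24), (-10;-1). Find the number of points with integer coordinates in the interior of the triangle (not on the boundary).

The shoelace formula gives twice the area as |(21·24 − 23·(-4)) + (23·(-1) − (-10)·24) + ((-10)·(-4) − 21·(-1))| = 874, so the area is 437.
Along each edge there are gcd(|Δx|,|Δy|)+1 lattice points, so counting each shared vertex once the boundary has gcd(2,28) + gcd(33,25) + gcd(31,3) = 2+1+1 = 4.
By Pick's theorem A = I + B/2 − 1, so I = 437 − 4/2 + 1 = 436.

436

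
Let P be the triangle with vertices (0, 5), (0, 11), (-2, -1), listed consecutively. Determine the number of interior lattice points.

2

Using the shoelace formula, 2A = |(0·11 − 0·5) + (0·(-1) − (-2)·11) + ((-2)·5 − 0·(-1))| = 12, so the area is 6.
Summing gcd(|Δx|,|Δy|) over the edges gives the boundary count: gcd(0,6) + gcd(2,12) + gcd(2,6) = 6+2+2 = 10.
Pick's theorem gives I = A − B/2 + 1 = 6 − 10/2 + 1 = 2.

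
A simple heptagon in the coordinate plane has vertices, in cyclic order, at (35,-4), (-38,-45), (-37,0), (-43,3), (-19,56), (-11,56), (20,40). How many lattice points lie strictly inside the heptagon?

4664

The shoelace formula gives twice the area as |(35·(-45) − (-38)·(-4)) + ((-38)·0 − (-37)·(-45)) + ((-37)·3 − (-43)·0) + ((-43)·56 − (-19)·3) + ((-19)·56 − (-11)·56) + ((-11)·40 − 20·56) + (20·(-4) − 35·40)| = 9342, so the area is 4671.
Along each edge there are gcd(|Δx|,|Δy|)+1 lattice points, so counting each shared vertex once the boundary has gcd(73,41) + gcd(1,45) + gcd(6,3) + gcd(24,53) + gcd(8,0) + gcd(31,16) + gcd(15,44) = 1+1+3+1+8+1+1 = 16.
Pick's theorem gives I = A − B/2 + 1 = 4671 − 16/2 + 1 = 4664.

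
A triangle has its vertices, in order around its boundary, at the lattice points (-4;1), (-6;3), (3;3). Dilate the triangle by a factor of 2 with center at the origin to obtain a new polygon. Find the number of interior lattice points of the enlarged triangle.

25

By the shoelace formula, twice the signed area is |[(-4)·3 − (-6)·1] + [(-6)·3 − 3·3] + [3·1 − (-4)·3]| = 18, so the area is 9.
Summing gcd(|Δx|,|Δy|) over the edges gives the boundary count: gcd(2,2) + gcd(9,0) + gcd(7,2) = 2+9+1 = 12.
Scaling by 2 multiplies the area by 2² = 4 (so the new area is 36) and multiplies the boundary lattice-point count by 2, giving 24.
By Pick's theorem, the interior count of the dilated polygon is 36 − 24/2 + 1 = 25.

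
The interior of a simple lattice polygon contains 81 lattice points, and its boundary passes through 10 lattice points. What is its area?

85

By Pick's theorem, A = I + B/2 − 1 = 81 + 10/2 − 1 = 85.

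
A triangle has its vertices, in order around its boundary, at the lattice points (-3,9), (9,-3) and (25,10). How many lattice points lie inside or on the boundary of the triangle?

182

Using the shoelace formula, 2A = |[(-3)·(-3) − 9·9] + [9·10 − 25·(-3)] + [25·9 − (-3)·10]| = 348, so the area is 174.
Along each edge there are gcd(|Δx|,|Δy|)+1 lattice points, so counting each shared vertex once the boundary has gcd(12,12) + gcd(16,13) + gcd(28,1) = 12+1+1 = 14.
Pick's theorem gives I = A − B/2 + 1 = 174 − 14/2 + 1 = 168, so the closed region contains I + B = 168 + 14 = 182 lattice points.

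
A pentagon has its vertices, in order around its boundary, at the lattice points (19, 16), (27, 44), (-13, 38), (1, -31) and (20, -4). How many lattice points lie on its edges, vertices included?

9

Summing gcd(|Δx|,|Δy|) over the edges gives the boundary count: gcd(8,28) + gcd(40,6) + gcd(14,69) + gcd(19,27) + gcd(1,20) = 4+2+1+1+1 = 9.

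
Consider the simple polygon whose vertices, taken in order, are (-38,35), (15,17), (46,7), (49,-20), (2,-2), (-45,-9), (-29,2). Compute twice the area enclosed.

4567

Using the shoelace formula, 2A = |((-38)·17 − 15·35) + (15·7 − 46·17) + (46·(-20) − 49·7) + (49·(-2) − 2·(-20)) + (2·(-9) − (-45)·(-2)) + ((-45)·2 − (-29)·(-9)) + ((-29)·35 − (-38)·2)| = 4567, so the area is 4567/2.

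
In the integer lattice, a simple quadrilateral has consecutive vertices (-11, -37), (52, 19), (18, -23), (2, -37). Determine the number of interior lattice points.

Using the shoelace formula, 2A = |((-11)·19 − 52·(-37)) + (52·(-23) − 18·19) + (18·(-37) − 2·(-23)) + (2·(-37) − (-11)·(-37))| = 924, so the area is 462.
Summing gcd(|Δx|,|Δy|) over the edges gives the boundary count: gcd(63,56) + gcd(34,42) + gcd(16,14) + gcd(13,0) = 7+2+2+13 = 24.
By Pick's theorem A = I + B/2 − 1, so I = 462 − 24/2 + 1 = 451.

451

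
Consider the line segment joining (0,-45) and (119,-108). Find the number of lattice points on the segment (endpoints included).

8

The number of lattice points on a segment between lattice points is gcd(|Δx|,|Δy|) + 1 = gcd(119,63) + 1 = 7 + 1 = 8.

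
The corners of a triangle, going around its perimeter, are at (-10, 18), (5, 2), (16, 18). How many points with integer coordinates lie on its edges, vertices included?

28

Along each edge there are gcd(|Δx|,|Δy|)+1 lattice points, so counting each shared vertex once the boundary has gcd(15,16) + gcd(11,16) + gcd(26,0) = 1+1+26 = 28.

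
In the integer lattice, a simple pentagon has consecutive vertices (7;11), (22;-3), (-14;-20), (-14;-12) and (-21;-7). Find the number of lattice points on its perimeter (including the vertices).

Along each edge there are gcd(|Δx|,|Δy|)+1 lattice points, so counting each shared vertex once the boundary has gcd(15,14) + gcd(36,17) + gcd(0,8) + gcd(7,5) + gcd(28,18) = 1+1+8+1+2 = 13.

13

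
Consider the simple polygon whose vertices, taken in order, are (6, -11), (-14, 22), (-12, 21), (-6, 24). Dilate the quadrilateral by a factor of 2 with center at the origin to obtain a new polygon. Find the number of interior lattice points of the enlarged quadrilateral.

The shoelace formula gives twice the area as |[6·22 − (-14)·(-11)] + [(-14)·21 − (-12)·22] + [(-12)·24 − (-6)·21] + [(-6)·(-11) − 6·24]| = 292, so the area is 146.
Summing gcd(|Δx|,|Δy|) over the edges gives the boundary count: gcd(20,33) + gcd(2,1) + gcd(6,3) + gcd(12,35) = 1+1+3+1 = 6.
Scaling by 2 multiplies the area by 2² = 4 (so the new area is 584) and multiplies the boundary lattice-point count by 2, giving 12.
By Pick's theorem, the interior count of the dilated polygon is 584 − 12/2 + 1 = 579.

579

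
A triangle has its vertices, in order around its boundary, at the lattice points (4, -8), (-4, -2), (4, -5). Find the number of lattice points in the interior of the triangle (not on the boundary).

The shoelace formula gives twice the area as |[4·(-2) − (-4)·(-8)] + [(-4)·(-5) − 4·(-2)] + [4·(-8) − 4·(-5)]| = 24, so the area is 12.
Along each edge there are gcd(|Δx|,|Δy|)+1 lattice points, so counting each shared vertex once the boundary has gcd(8,6) + gcd(8,3) + gcd(0,3) = 2+1+3 = 6.
Pick's theorem gives I = A − B/2 + 1 = 12 − 6/2 + 1 = 10.

10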